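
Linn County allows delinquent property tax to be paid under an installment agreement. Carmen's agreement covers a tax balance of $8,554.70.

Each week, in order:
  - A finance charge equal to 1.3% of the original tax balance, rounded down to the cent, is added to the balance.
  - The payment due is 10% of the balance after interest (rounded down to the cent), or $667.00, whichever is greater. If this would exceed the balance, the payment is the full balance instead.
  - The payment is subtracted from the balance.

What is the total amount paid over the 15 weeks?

$10,222.85

Week 1: opening $8,554.70; interest $111.21 → $8,665.91; payment $866.59; balance $7,799.32
Week 2: opening $7,799.32; interest $111.21 → $7,910.53; payment $791.05; balance $7,119.48
Week 3: opening $7,119.48; interest $111.21 → $7,230.69; payment $723.06; balance $6,507.63
Week 4: opening $6,507.63; interest $111.21 → $6,618.84; payment $667.00; balance $5,951.84
Week 5: opening $5,951.84; interest $111.21 → $6,063.05; payment $667.00; balance $5,396.05
Week 6: opening $5,396.05; interest $111.21 → $5,507.26; payment $667.00; balance $4,840.26
Week 7: opening $4,840.26; interest $111.21 → $4,951.47; payment $667.00; balance $4,284.47
Week 8: opening $4,284.47; interest $111.21 → $4,395.68; payment $667.00; balance $3,728.68
Week 9: opening $3,728.68; interest $111.21 → $3,839.89; payment $667.00; balance $3,172.89
Week 10: opening $3,172.89; interest $111.21 → $3,284.10; payment $667.00; balance $2,617.10
Week 11: opening $2,617.10; interest $111.21 → $2,728.31; payment $667.00; balance $2,061.31
Week 12: opening $2,061.31; interest $111.21 → $2,172.52; payment $667.00; balance $1,505.52
Week 13: opening $1,505.52; interest $111.21 → $1,616.73; payment $667.00; balance $949.73
Week 14: opening $949.73; interest $111.21 → $1,060.94; payment $667.00; balance $393.94
Week 15: opening $393.94; interest $111.21 → $505.15; payment $505.15; balance $0.00
Total paid: $10,222.85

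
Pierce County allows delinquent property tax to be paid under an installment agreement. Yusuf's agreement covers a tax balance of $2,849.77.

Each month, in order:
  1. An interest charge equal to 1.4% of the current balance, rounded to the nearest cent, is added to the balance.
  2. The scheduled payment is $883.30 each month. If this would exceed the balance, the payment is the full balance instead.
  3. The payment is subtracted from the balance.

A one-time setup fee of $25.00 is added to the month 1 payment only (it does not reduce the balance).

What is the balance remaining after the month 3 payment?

# | Opening | Interest | Payment | Fee | End bal
1 | $2,849.77 | $39.90 | $883.30 | $25.00 | $2,006.37
2 | $2,006.37 | $28.09 | $883.30 | — | $1,151.16
3 | $1,151.16 | $16.12 | $883.30 | — | $283.98

$283.98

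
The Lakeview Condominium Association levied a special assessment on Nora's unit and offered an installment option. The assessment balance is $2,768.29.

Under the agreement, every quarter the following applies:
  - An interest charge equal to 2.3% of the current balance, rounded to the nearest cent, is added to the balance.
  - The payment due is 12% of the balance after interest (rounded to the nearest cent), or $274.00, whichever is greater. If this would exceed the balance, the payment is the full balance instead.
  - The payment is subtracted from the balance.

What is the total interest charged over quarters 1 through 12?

$391.79

Quarter 1: $2,768.29 +$63.67 interest = $2,831.96; pay $339.84 → $2,492.12
Quarter 2: $2,492.12 +$57.32 interest = $2,549.44; pay $305.93 → $2,243.51
Quarter 3: $2,243.51 +$51.60 interest = $2,295.11; pay $275.41 → $2,019.70
Quarter 4: $2,019.70 +$46.45 interest = $2,066.15; pay $274.00 → $1,792.15
Quarter 5: $1,792.15 +$41.22 interest = $1,833.37; pay $274.00 → $1,559.37
Quarter 6: $1,559.37 +$35.87 interest = $1,595.24; pay $274.00 → $1,321.24
Quarter 7: $1,321.24 +$30.39 interest = $1,351.63; pay $274.00 → $1,077.63
Quarter 8: $1,077.63 +$24.79 interest = $1,102.42; pay $274.00 → $828.42
Quarter 9: $828.42 +$19.05 interest = $847.47; pay $274.00 → $573.47
Quarter 10: $573.47 +$13.19 interest = $586.66; pay $274.00 → $312.66
Quarter 11: $312.66 +$7.19 interest = $319.85; pay $274.00 → $45.85
Quarter 12: $45.85 +$1.05 interest = $46.90; pay $46.90 → $0.00
Total interest: $63.67 + $57.32 + $51.60 + $46.45 + $41.22 + $35.87 + $30.39 + $24.79 + $19.05 + $13.19 + $7.19 + $1.05 = $391.79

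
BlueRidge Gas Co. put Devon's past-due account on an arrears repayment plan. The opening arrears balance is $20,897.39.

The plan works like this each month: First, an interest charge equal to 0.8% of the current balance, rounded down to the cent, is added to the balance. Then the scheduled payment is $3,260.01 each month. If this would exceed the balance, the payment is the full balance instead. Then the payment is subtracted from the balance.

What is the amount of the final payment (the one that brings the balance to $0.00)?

$1,980.97

# | Opening | Interest | Payment | End bal
1 | $20,897.39 | $167.17 | $3,260.01 | $17,804.55
2 | $17,804.55 | $142.43 | $3,260.01 | $14,686.97
3 | $14,686.97 | $117.49 | $3,260.01 | $11,544.45
4 | $11,544.45 | $92.35 | $3,260.01 | $8,376.79
5 | $8,376.79 | $67.01 | $3,260.01 | $5,183.79
6 | $5,183.79 | $41.47 | $3,260.01 | $1,965.25
7 | $1,965.25 | $15.72 | $1,980.97 | $0.00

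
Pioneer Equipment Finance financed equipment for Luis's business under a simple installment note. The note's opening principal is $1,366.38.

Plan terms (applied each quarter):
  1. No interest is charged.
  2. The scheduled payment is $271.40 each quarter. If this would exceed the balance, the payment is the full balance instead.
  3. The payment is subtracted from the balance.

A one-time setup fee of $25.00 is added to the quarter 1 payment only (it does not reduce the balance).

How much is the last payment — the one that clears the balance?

$9.38

Quarter 1: opening $1,366.38; payment $271.40 (+ $25.00 fee); balance $1,094.98
Quarter 2: opening $1,094.98; payment $271.40; balance $823.58
Quarter 3: opening $823.58; payment $271.40; balance $552.18
Quarter 4: opening $552.18; payment $271.40; balance $280.78
Quarter 5: opening $280.78; payment $271.40; balance $9.38
Quarter 6: opening $9.38; payment $9.38; balance $0.00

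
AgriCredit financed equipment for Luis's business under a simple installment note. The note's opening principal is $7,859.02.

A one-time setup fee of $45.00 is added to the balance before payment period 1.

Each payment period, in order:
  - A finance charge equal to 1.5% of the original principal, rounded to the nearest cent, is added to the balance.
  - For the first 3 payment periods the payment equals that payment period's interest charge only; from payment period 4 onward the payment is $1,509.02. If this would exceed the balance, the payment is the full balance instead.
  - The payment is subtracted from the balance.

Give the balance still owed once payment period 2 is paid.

Payment period 1: $7,904.02 +$117.89 interest = $8,021.91; pay $117.89 → $7,904.02
Payment period 2: $7,904.02 +$117.89 interest = $8,021.91; pay $117.89 → $7,904.02

$7,904.02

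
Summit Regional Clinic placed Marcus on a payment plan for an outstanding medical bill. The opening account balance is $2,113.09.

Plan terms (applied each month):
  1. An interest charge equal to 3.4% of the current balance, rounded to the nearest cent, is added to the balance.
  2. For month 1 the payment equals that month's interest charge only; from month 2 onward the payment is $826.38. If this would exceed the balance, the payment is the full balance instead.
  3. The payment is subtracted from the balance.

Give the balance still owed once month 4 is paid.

Month 1: $2,113.09 +$71.85 interest = $2,184.94; pay $71.85 → $2,113.09
Month 2: $2,113.09 +$71.85 interest = $2,184.94; pay $826.38 → $1,358.56
Month 3: $1,358.56 +$46.19 interest = $1,404.75; pay $826.38 → $578.37
Month 4: $578.37 +$19.66 interest = $598.03; pay $598.03 → $0.00

$0.00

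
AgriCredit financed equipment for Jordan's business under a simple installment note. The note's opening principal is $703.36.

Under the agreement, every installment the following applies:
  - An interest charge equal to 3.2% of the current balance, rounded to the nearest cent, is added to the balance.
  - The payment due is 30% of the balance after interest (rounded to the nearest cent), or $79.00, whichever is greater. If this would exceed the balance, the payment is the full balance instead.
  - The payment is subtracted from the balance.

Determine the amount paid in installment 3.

Installment 1: $703.36 +$22.51 interest = $725.87; pay $217.76 → $508.11
Installment 2: $508.11 +$16.26 interest = $524.37; pay $157.31 → $367.06
Installment 3: $367.06 +$11.75 interest = $378.81; pay $113.64 → $265.17

$113.64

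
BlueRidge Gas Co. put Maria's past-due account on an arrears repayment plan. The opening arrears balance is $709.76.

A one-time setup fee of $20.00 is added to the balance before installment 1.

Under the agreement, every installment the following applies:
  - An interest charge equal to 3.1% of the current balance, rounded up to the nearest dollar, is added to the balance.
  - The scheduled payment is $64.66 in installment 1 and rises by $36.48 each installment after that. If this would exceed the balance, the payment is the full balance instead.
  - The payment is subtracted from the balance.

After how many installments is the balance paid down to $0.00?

6

Installment 1: opening $729.76; interest $23.00 → $752.76; payment $64.66; balance $688.10
Installment 2: opening $688.10; interest $22.00 → $710.10; payment $101.14; balance $608.96
Installment 3: opening $608.96; interest $19.00 → $627.96; payment $137.62; balance $490.34
Installment 4: opening $490.34; interest $16.00 → $506.34; payment $174.10; balance $332.24
Installment 5: opening $332.24; interest $11.00 → $343.24; payment $210.58; balance $132.66
Installment 6: opening $132.66; interest $5.00 → $137.66; payment $137.66; balance $0.00
Balance reaches $0.00 in installment 6.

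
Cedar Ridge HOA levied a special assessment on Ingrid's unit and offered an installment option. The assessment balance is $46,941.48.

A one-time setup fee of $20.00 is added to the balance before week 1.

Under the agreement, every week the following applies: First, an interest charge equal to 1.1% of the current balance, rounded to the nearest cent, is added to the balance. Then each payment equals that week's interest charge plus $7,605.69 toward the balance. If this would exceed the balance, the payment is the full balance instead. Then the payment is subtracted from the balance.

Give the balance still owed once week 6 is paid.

$1,327.34

Week 1: opening $46,961.48; interest $516.58 → $47,478.06; payment $8,122.27; balance $39,355.79
Week 2: opening $39,355.79; interest $432.91 → $39,788.70; payment $8,038.60; balance $31,750.10
Week 3: opening $31,750.10; interest $349.25 → $32,099.35; payment $7,954.94; balance $24,144.41
Week 4: opening $24,144.41; interest $265.59 → $24,410.00; payment $7,871.28; balance $16,538.72
Week 5: opening $16,538.72; interest $181.93 → $16,720.65; payment $7,787.62; balance $8,933.03
Week 6: opening $8,933.03; interest $98.26 → $9,031.29; payment $7,703.95; balance $1,327.34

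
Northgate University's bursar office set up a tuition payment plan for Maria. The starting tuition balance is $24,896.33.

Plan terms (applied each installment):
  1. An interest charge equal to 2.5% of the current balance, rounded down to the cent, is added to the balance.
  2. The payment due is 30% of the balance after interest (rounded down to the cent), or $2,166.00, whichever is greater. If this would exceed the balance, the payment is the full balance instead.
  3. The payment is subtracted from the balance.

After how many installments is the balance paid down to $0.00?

8

Installment 1: opening $24,896.33; interest $622.40 → $25,518.73; payment $7,655.61; balance $17,863.12
Installment 2: opening $17,863.12; interest $446.57 → $18,309.69; payment $5,492.90; balance $12,816.79
Installment 3: opening $12,816.79; interest $320.41 → $13,137.20; payment $3,941.16; balance $9,196.04
Installment 4: opening $9,196.04; interest $229.90 → $9,425.94; payment $2,827.78; balance $6,598.16
Installment 5: opening $6,598.16; interest $164.95 → $6,763.11; payment $2,166.00; balance $4,597.11
Installment 6: opening $4,597.11; interest $114.92 → $4,712.03; payment $2,166.00; balance $2,546.03
Installment 7: opening $2,546.03; interest $63.65 → $2,609.68; payment $2,166.00; balance $443.68
Installment 8: opening $443.68; interest $11.09 → $454.77; payment $454.77; balance $0.00
Balance reaches $0.00 in installment 8.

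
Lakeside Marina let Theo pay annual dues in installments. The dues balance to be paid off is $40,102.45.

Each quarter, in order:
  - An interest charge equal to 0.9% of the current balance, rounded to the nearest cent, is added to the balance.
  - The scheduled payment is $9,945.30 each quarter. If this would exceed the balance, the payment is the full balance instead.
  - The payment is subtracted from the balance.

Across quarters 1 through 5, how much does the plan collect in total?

$41,036.67

Quarter 1: $40,102.45 +$360.92 interest = $40,463.37; pay $9,945.30 → $30,518.07
Quarter 2: $30,518.07 +$274.66 interest = $30,792.73; pay $9,945.30 → $20,847.43
Quarter 3: $20,847.43 +$187.63 interest = $21,035.06; pay $9,945.30 → $11,089.76
Quarter 4: $11,089.76 +$99.81 interest = $11,189.57; pay $9,945.30 → $1,244.27
Quarter 5: $1,244.27 +$11.20 interest = $1,255.47; pay $1,255.47 → $0.00
Total paid: $41,036.67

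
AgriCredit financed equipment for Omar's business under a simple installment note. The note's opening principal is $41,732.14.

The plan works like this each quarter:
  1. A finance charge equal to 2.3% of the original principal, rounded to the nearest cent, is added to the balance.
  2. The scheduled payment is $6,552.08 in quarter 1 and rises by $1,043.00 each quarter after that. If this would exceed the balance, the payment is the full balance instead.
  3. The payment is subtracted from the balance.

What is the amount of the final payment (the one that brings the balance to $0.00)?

Quarter 1: opening $41,732.14; interest $959.84 → $42,691.98; payment $6,552.08; balance $36,139.90
Quarter 2: opening $36,139.90; interest $959.84 → $37,099.74; payment $7,595.08; balance $29,504.66
Quarter 3: opening $29,504.66; interest $959.84 → $30,464.50; payment $8,638.08; balance $21,826.42
Quarter 4: opening $21,826.42; interest $959.84 → $22,786.26; payment $9,681.08; balance $13,105.18
Quarter 5: opening $13,105.18; interest $959.84 → $14,065.02; payment $10,724.08; balance $3,340.94
Quarter 6: opening $3,340.94; interest $959.84 → $4,300.78; payment $4,300.78; balance $0.00

$4,300.78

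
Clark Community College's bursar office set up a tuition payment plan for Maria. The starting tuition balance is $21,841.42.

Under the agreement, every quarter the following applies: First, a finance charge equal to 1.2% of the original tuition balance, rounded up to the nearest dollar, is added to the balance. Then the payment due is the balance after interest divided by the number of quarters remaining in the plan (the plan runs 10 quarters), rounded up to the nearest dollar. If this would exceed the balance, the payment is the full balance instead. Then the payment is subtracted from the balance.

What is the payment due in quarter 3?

Quarter 1: $21,841.42 +$263.00 interest = $22,104.42; pay $2,211.00 → $19,893.42
Quarter 2: $19,893.42 +$263.00 interest = $20,156.42; pay $2,240.00 → $17,916.42
Quarter 3: $17,916.42 +$263.00 interest = $18,179.42; pay $2,273.00 → $15,906.42

$2,273.00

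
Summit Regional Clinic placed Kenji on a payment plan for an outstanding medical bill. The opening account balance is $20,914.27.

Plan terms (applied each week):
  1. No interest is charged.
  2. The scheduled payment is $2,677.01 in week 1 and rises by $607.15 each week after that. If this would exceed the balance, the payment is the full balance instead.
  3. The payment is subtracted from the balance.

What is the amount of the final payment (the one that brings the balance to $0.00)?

Week 1: opening $20,914.27; payment $2,677.01; balance $18,237.26
Week 2: opening $18,237.26; payment $3,284.16; balance $14,953.10
Week 3: opening $14,953.10; payment $3,891.31; balance $11,061.79
Week 4: opening $11,061.79; payment $4,498.46; balance $6,563.33
Week 5: opening $6,563.33; payment $5,105.61; balance $1,457.72
Week 6: opening $1,457.72; payment $1,457.72; balance $0.00

$1,457.72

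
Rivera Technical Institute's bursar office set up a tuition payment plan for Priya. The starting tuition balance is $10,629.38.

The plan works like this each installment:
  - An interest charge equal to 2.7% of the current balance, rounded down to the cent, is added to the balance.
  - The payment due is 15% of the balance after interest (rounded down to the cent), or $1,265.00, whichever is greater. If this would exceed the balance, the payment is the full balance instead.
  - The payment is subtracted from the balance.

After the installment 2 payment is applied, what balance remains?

$8,100.04

Installment 1: $10,629.38 +$286.99 interest = $10,916.37; pay $1,637.45 → $9,278.92
Installment 2: $9,278.92 +$250.53 interest = $9,529.45; pay $1,429.41 → $8,100.04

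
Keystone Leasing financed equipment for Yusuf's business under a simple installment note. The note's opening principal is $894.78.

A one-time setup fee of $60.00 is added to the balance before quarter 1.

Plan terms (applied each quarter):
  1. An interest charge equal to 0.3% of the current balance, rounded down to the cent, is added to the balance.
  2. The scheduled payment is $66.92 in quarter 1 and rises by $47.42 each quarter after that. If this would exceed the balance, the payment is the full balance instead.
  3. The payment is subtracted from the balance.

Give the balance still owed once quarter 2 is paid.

$779.05

Quarter 1: $954.78 +$2.86 interest = $957.64; pay $66.92 → $890.72
Quarter 2: $890.72 +$2.67 interest = $893.39; pay $114.34 → $779.05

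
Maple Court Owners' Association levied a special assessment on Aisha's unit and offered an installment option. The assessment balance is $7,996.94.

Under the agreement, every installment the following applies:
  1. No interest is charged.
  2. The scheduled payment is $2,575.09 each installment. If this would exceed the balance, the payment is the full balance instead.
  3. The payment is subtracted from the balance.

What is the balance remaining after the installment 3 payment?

$271.67

Installment 1: opening $7,996.94; payment $2,575.09; balance $5,421.85
Installment 2: opening $5,421.85; payment $2,575.09; balance $2,846.76
Installment 3: opening $2,846.76; payment $2,575.09; balance $271.67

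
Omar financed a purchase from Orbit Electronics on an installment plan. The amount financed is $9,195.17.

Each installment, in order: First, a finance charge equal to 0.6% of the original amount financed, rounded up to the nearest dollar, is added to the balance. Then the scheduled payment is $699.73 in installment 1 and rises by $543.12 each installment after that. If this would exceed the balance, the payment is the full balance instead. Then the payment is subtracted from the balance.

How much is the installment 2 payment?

$1,242.85

Installment 1: $9,195.17 +$56.00 interest = $9,251.17; pay $699.73 → $8,551.44
Installment 2: $8,551.44 +$56.00 interest = $8,607.44; pay $1,242.85 → $7,364.59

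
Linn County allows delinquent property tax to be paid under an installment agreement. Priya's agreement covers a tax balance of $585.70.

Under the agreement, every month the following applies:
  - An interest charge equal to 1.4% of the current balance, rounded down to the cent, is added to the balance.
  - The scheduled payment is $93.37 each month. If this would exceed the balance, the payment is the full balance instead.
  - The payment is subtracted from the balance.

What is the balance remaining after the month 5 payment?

Month 1: opening $585.70; interest $8.19 → $593.89; payment $93.37; balance $500.52
Month 2: opening $500.52; interest $7.00 → $507.52; payment $93.37; balance $414.15
Month 3: opening $414.15; interest $5.79 → $419.94; payment $93.37; balance $326.57
Month 4: opening $326.57; interest $4.57 → $331.14; payment $93.37; balance $237.77
Month 5: opening $237.77; interest $3.32 → $241.09; payment $93.37; balance $147.72

$147.72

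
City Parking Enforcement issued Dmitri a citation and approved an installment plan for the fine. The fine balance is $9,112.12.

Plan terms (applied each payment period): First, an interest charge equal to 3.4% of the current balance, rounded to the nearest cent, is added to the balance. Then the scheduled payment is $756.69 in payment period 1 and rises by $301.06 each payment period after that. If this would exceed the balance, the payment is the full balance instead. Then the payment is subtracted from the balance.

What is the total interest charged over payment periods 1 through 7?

Payment period 1: opening $9,112.12; interest $309.81 → $9,421.93; payment $756.69; balance $8,665.24
Payment period 2: opening $8,665.24; interest $294.62 → $8,959.86; payment $1,057.75; balance $7,902.11
Payment period 3: opening $7,902.11; interest $268.67 → $8,170.78; payment $1,358.81; balance $6,811.97
Payment period 4: opening $6,811.97; interest $231.61 → $7,043.58; payment $1,659.87; balance $5,383.71
Payment period 5: opening $5,383.71; interest $183.05 → $5,566.76; payment $1,960.93; balance $3,605.83
Payment period 6: opening $3,605.83; interest $122.60 → $3,728.43; payment $2,261.99; balance $1,466.44
Payment period 7: opening $1,466.44; interest $49.86 → $1,516.30; payment $1,516.30; balance $0.00
Total interest: $309.81 + $294.62 + $268.67 + $231.61 + $183.05 + $122.60 + $49.86 = $1,460.22

$1,460.22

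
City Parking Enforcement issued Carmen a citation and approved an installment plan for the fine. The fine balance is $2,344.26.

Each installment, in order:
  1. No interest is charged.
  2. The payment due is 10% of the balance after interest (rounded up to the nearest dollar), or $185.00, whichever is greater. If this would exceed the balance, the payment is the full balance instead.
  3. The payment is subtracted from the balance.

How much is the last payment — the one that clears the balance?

$43.26

# | Opening | Payment | End bal
1 | $2,344.26 | $235.00 | $2,109.26
2 | $2,109.26 | $211.00 | $1,898.26
3 | $1,898.26 | $190.00 | $1,708.26
4 | $1,708.26 | $185.00 | $1,523.26
5 | $1,523.26 | $185.00 | $1,338.26
6 | $1,338.26 | $185.00 | $1,153.26
7 | $1,153.26 | $185.00 | $968.26
8 | $968.26 | $185.00 | $783.26
9 | $783.26 | $185.00 | $598.26
10 | $598.26 | $185.00 | $413.26
11 | $413.26 | $185.00 | $228.26
12 | $228.26 | $185.00 | $43.26
13 | $43.26 | $43.26 | $0.00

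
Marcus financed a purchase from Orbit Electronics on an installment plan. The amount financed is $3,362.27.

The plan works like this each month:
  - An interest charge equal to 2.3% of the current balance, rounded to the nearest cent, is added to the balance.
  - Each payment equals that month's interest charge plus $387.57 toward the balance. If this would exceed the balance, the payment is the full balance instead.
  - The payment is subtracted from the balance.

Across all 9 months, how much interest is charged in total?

Month 1: opening $3,362.27; interest $77.33 → $3,439.60; payment $464.90; balance $2,974.70
Month 2: opening $2,974.70; interest $68.42 → $3,043.12; payment $455.99; balance $2,587.13
Month 3: opening $2,587.13; interest $59.50 → $2,646.63; payment $447.07; balance $2,199.56
Month 4: opening $2,199.56; interest $50.59 → $2,250.15; payment $438.16; balance $1,811.99
Month 5: opening $1,811.99; interest $41.68 → $1,853.67; payment $429.25; balance $1,424.42
Month 6: opening $1,424.42; interest $32.76 → $1,457.18; payment $420.33; balance $1,036.85
Month 7: opening $1,036.85; interest $23.85 → $1,060.70; payment $411.42; balance $649.28
Month 8: opening $649.28; interest $14.93 → $664.21; payment $402.50; balance $261.71
Month 9: opening $261.71; interest $6.02 → $267.73; payment $267.73; balance $0.00
Total interest: $77.33 + $68.42 + $59.50 + $50.59 + $41.68 + $32.76 + $23.85 + $14.93 + $6.02 = $375.08

$375.08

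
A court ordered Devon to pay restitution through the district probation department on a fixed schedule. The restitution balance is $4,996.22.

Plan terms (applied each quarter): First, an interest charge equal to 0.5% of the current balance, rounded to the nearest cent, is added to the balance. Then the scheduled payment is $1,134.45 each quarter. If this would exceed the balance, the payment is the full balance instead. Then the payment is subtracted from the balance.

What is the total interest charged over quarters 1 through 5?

# | Opening | Interest | Payment | End bal
1 | $4,996.22 | $24.98 | $1,134.45 | $3,886.75
2 | $3,886.75 | $19.43 | $1,134.45 | $2,771.73
3 | $2,771.73 | $13.86 | $1,134.45 | $1,651.14
4 | $1,651.14 | $8.26 | $1,134.45 | $524.95
5 | $524.95 | $2.62 | $527.57 | $0.00
Total interest: $24.98 + $19.43 + $13.86 + $8.26 + $2.62 = $69.15

$69.15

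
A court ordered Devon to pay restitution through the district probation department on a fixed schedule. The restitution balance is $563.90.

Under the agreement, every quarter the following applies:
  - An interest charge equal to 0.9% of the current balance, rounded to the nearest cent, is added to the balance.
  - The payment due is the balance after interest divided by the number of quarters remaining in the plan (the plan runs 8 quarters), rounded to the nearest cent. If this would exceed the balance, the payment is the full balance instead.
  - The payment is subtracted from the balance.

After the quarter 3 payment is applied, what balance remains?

Quarter 1: opening $563.90; interest $5.08 → $568.98; payment $71.12; balance $497.86
Quarter 2: opening $497.86; interest $4.48 → $502.34; payment $71.76; balance $430.58
Quarter 3: opening $430.58; interest $3.88 → $434.46; payment $72.41; balance $362.05

$362.05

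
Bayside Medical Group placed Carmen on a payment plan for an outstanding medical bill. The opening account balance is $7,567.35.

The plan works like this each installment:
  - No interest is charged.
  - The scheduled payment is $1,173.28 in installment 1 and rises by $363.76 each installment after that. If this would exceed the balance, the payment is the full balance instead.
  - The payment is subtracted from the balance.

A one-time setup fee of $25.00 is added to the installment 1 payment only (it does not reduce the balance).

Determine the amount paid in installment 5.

$691.67

# | Opening | Payment | Fee | End bal
1 | $7,567.35 | $1,173.28 | $25.00 | $6,394.07
2 | $6,394.07 | $1,537.04 | — | $4,857.03
3 | $4,857.03 | $1,900.80 | — | $2,956.23
4 | $2,956.23 | $2,264.56 | — | $691.67
5 | $691.67 | $691.67 | — | $0.00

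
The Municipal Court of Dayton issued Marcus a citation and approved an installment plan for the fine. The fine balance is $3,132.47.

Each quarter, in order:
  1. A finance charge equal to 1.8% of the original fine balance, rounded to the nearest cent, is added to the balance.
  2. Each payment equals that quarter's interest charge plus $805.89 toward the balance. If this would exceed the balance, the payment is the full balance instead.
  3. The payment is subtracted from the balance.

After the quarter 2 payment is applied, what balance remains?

Quarter 1: $3,132.47 +$56.38 interest = $3,188.85; pay $862.27 → $2,326.58
Quarter 2: $2,326.58 +$56.38 interest = $2,382.96; pay $862.27 → $1,520.69

$1,520.69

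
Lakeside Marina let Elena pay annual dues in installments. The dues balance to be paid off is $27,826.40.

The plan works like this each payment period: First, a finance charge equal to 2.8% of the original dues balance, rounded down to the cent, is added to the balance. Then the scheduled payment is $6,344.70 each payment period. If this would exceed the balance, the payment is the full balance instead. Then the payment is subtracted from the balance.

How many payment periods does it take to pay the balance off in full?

5

# | Opening | Interest | Payment | End bal
1 | $27,826.40 | $779.13 | $6,344.70 | $22,260.83
2 | $22,260.83 | $779.13 | $6,344.70 | $16,695.26
3 | $16,695.26 | $779.13 | $6,344.70 | $11,129.69
4 | $11,129.69 | $779.13 | $6,344.70 | $5,564.12
5 | $5,564.12 | $779.13 | $6,343.25 | $0.00
Balance reaches $0.00 in payment period 5.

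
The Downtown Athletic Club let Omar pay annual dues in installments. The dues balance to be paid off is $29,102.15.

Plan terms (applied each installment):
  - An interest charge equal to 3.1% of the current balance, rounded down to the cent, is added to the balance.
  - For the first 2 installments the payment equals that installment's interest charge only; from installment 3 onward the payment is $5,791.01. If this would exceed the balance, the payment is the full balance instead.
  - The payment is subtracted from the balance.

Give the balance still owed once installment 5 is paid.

$13,976.24

Installment 1: opening $29,102.15; interest $902.16 → $30,004.31; payment $902.16; balance $29,102.15
Installment 2: opening $29,102.15; interest $902.16 → $30,004.31; payment $902.16; balance $29,102.15
Installment 3: opening $29,102.15; interest $902.16 → $30,004.31; payment $5,791.01; balance $24,213.30
Installment 4: opening $24,213.30; interest $750.61 → $24,963.91; payment $5,791.01; balance $19,172.90
Installment 5: opening $19,172.90; interest $594.35 → $19,767.25; payment $5,791.01; balance $13,976.24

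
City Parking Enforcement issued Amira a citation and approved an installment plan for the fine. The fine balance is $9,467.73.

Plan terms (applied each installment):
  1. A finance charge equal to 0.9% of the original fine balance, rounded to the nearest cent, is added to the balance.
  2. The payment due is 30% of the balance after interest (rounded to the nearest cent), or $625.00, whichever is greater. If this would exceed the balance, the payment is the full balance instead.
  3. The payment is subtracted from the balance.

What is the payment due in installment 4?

Installment 1: opening $9,467.73; interest $85.21 → $9,552.94; payment $2,865.88; balance $6,687.06
Installment 2: opening $6,687.06; interest $85.21 → $6,772.27; payment $2,031.68; balance $4,740.59
Installment 3: opening $4,740.59; interest $85.21 → $4,825.80; payment $1,447.74; balance $3,378.06
Installment 4: opening $3,378.06; interest $85.21 → $3,463.27; payment $1,038.98; balance $2,424.29

$1,038.98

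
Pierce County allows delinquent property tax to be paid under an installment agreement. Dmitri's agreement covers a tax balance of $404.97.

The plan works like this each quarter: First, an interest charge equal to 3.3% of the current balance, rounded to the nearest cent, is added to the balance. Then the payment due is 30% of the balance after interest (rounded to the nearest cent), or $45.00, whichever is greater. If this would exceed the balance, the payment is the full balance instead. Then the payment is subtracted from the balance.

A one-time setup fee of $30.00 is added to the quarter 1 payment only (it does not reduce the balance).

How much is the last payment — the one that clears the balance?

Quarter 1: opening $404.97; interest $13.36 → $418.33; payment $125.50 (+ $30.00 fee); balance $292.83
Quarter 2: opening $292.83; interest $9.66 → $302.49; payment $90.75; balance $211.74
Quarter 3: opening $211.74; interest $6.99 → $218.73; payment $65.62; balance $153.11
Quarter 4: opening $153.11; interest $5.05 → $158.16; payment $47.45; balance $110.71
Quarter 5: opening $110.71; interest $3.65 → $114.36; payment $45.00; balance $69.36
Quarter 6: opening $69.36; interest $2.29 → $71.65; payment $45.00; balance $26.65
Quarter 7: opening $26.65; interest $0.88 → $27.53; payment $27.53; balance $0.00

$27.53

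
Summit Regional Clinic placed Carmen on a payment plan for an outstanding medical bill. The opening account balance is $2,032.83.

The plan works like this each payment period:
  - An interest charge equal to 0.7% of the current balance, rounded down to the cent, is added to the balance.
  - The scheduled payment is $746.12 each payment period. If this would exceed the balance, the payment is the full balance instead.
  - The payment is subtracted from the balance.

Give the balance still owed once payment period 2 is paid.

$563.91

Payment period 1: $2,032.83 +$14.22 interest = $2,047.05; pay $746.12 → $1,300.93
Payment period 2: $1,300.93 +$9.10 interest = $1,310.03; pay $746.12 → $563.91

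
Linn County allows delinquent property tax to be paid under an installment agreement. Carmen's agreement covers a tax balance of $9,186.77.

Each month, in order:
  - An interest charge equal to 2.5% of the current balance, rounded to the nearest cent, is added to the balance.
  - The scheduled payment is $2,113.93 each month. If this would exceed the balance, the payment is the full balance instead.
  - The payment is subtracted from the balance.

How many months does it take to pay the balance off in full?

Month 1: $9,186.77 +$229.67 interest = $9,416.44; pay $2,113.93 → $7,302.51
Month 2: $7,302.51 +$182.56 interest = $7,485.07; pay $2,113.93 → $5,371.14
Month 3: $5,371.14 +$134.28 interest = $5,505.42; pay $2,113.93 → $3,391.49
Month 4: $3,391.49 +$84.79 interest = $3,476.28; pay $2,113.93 → $1,362.35
Month 5: $1,362.35 +$34.06 interest = $1,396.41; pay $1,396.41 → $0.00
Balance reaches $0.00 in month 5.

5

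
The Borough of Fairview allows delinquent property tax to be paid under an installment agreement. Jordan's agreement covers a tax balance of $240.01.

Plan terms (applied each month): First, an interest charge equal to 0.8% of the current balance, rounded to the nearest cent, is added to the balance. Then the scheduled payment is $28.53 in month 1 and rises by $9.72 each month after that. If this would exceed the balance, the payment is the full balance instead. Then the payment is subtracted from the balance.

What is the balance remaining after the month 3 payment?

Month 1: opening $240.01; interest $1.92 → $241.93; payment $28.53; balance $213.40
Month 2: opening $213.40; interest $1.71 → $215.11; payment $38.25; balance $176.86
Month 3: opening $176.86; interest $1.41 → $178.27; payment $47.97; balance $130.30

$130.30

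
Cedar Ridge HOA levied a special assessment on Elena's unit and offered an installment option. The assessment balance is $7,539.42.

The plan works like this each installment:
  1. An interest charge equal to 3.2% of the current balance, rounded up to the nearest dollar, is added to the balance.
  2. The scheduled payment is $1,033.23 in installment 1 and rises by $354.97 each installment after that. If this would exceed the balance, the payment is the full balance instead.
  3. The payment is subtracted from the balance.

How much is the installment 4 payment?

# | Opening | Interest | Payment | End bal
1 | $7,539.42 | $242.00 | $1,033.23 | $6,748.19
2 | $6,748.19 | $216.00 | $1,388.20 | $5,575.99
3 | $5,575.99 | $179.00 | $1,743.17 | $4,011.82
4 | $4,011.82 | $129.00 | $2,098.14 | $2,042.68

$2,098.14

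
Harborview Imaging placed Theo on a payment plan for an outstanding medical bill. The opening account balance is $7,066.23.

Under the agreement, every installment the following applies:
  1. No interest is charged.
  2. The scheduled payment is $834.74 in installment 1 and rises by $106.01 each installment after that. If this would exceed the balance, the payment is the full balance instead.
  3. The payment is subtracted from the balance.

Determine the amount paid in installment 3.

# | Opening | Payment | End bal
1 | $7,066.23 | $834.74 | $6,231.49
2 | $6,231.49 | $940.75 | $5,290.74
3 | $5,290.74 | $1,046.76 | $4,243.98

$1,046.76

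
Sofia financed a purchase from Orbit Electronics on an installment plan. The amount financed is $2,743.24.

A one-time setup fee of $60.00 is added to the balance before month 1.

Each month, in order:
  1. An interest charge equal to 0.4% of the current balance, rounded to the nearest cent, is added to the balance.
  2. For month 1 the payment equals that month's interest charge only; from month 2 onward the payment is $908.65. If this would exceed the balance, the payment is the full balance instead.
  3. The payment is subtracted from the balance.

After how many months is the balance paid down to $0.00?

Month 1: opening $2,803.24; interest $11.21 → $2,814.45; payment $11.21; balance $2,803.24
Month 2: opening $2,803.24; interest $11.21 → $2,814.45; payment $908.65; balance $1,905.80
Month 3: opening $1,905.80; interest $7.62 → $1,913.42; payment $908.65; balance $1,004.77
Month 4: opening $1,004.77; interest $4.02 → $1,008.79; payment $908.65; balance $100.14
Month 5: opening $100.14; interest $0.40 → $100.54; payment $100.54; balance $0.00
Balance reaches $0.00 in month 5.

5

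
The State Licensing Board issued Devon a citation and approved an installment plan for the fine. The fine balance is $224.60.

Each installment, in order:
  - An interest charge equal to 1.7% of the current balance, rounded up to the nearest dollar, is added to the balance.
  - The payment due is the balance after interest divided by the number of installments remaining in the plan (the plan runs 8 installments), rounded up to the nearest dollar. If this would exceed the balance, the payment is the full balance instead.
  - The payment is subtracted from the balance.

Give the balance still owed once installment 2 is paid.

$173.60

# | Opening | Interest | Payment | End bal
1 | $224.60 | $4.00 | $29.00 | $199.60
2 | $199.60 | $4.00 | $30.00 | $173.60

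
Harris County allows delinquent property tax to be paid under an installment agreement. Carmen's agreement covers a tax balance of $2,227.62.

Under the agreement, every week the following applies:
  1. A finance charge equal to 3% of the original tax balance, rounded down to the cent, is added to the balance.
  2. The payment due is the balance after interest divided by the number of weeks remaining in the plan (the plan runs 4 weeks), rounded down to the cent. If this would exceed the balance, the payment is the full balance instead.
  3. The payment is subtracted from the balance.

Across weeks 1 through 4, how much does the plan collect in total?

Week 1: opening $2,227.62; interest $66.82 → $2,294.44; payment $573.61; balance $1,720.83
Week 2: opening $1,720.83; interest $66.82 → $1,787.65; payment $595.88; balance $1,191.77
Week 3: opening $1,191.77; interest $66.82 → $1,258.59; payment $629.29; balance $629.30
Week 4: opening $629.30; interest $66.82 → $696.12; payment $696.12; balance $0.00
Total paid: $2,494.90

$2,494.90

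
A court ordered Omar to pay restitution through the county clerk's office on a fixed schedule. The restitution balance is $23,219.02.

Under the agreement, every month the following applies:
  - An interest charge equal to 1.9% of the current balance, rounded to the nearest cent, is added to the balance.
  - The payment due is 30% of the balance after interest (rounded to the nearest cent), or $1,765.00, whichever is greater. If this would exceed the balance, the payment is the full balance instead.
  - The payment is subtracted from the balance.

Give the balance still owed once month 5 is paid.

Month 1: opening $23,219.02; interest $441.16 → $23,660.18; payment $7,098.05; balance $16,562.13
Month 2: opening $16,562.13; interest $314.68 → $16,876.81; payment $5,063.04; balance $11,813.77
Month 3: opening $11,813.77; interest $224.46 → $12,038.23; payment $3,611.47; balance $8,426.76
Month 4: opening $8,426.76; interest $160.11 → $8,586.87; payment $2,576.06; balance $6,010.81
Month 5: opening $6,010.81; interest $114.21 → $6,125.02; payment $1,837.51; balance $4,287.51

$4,287.51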